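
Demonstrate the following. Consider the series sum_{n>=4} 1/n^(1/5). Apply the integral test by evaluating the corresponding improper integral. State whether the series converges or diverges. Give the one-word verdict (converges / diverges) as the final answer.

Let f(x) = x^(-1/5). Then f is positive, continuous, and decreasing on [4, infinity), so the integral test applies.
Compute the improper integral int_{4}^infinity f(x) dx:
  antiderivative F(x) = 5*x^(4/5)/4.
  As x -> infinity, F(x) -> infinity (since p = 1/5 < 1).
  So the integral diverges. By the integral test, the series diverges.

diverges


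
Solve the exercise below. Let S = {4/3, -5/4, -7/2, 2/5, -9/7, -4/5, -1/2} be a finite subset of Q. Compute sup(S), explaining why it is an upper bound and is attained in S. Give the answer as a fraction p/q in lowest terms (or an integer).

S is finite, so sup(S) = max(S).
Sorted decreasing:
4/3, 2/5, -1/2, -4/5, -5/4, -9/7, -7/2
The extremum is 4/3.
For every x in S, x <= 4/3. And 4/3 is in S, so it is attained.
Therefore sup(S) = 4/3.

4/3


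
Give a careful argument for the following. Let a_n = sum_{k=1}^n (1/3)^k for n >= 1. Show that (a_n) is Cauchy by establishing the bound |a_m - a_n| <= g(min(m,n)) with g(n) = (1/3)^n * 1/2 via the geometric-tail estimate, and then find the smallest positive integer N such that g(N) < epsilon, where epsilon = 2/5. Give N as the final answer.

For m > n >= 1: |a_m - a_n| = sum_{k=n+1}^m (1/3)^k < sum_{k=n+1}^infinity (1/3)^k = (1/3)^(n+1) / (1 - 1/3) = (1/3)^n * (1/3) * (3/2) = (1/3)^n * 1/2.
So g(n) = (1/3)^n / 2. Since g(n) -> 0, (a_n) is Cauchy.
Now solve g(N) < 2/5: (1/3)^N / 2 < 2/5 <=> 3^N > 1 / (2 * 2/5) = 5/4.
Check powers of 3: 3^0 = 1 <= 5/4, 3^1 = 3 > 5/4.
So the smallest such N is 1. Check: g(1) = 1/(2 * 3) = 1/6 < 2/5.

1


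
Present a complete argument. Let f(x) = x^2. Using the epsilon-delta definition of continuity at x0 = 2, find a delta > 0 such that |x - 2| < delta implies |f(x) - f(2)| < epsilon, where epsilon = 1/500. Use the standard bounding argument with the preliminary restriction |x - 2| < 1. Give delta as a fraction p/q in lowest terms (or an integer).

Factor: |x^2 - (2)^2| = |x - 2| * |x + 2|.
Impose |x - 2| < 1 first. Then |x + 2| = |(x - 2) + 2*(2)| <= |x - 2| + 2*|2| < 1 + 4 = 5.
So |x^2 - (2)^2| < delta * 5.
We need delta * 5 <= 1/500, i.e. delta <= 1/500/5 = 1/2500.
Since 1/2500 < 1, this is tighter than 1; take delta = 1/2500.
So delta = 1/2500 works.

1/2500


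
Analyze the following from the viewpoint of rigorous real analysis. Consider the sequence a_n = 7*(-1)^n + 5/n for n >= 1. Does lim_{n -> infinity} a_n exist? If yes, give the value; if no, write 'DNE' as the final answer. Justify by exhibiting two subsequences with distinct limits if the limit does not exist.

Examine the behaviour of a_n along subsequences.
a_{2k} = 7 + 5/(2k) -> 7. a_{2k+1} = -7 + 5/(2k+1) -> -7.
Since these two subsequential limits are 7 and -7, distinct, the full sequence cannot converge (a convergent sequence has all subsequences tending to the same limit). So lim a_n does not exist.

DNE


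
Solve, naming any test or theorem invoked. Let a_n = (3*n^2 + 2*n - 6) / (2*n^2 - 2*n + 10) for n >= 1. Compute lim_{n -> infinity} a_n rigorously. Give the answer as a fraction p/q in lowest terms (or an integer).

Divide numerator and denominator by n^2, the highest power:
numerator / n^2 = 3 + 2/n - 6/n^2
denominator / n^2 = 2 - 2/n + 10/n^2
As n -> infinity, all terms of the form c/n^k (k >= 1) tend to 0.
So numerator / n^2 -> 3 and denominator / n^2 -> 2.
Therefore lim a_n = 3/2.

3/2


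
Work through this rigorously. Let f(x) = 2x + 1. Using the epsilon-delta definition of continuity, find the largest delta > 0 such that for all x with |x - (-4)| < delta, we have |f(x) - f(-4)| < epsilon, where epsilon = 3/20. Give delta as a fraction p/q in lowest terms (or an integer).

We compute f(-4) = 2*(-4) + 1 = -7.
|f(x) - f(-4)| = |2x + 1 - (-7)| = |2(x - (-4))| = 2|x - (-4)|.
We need 2|x - (-4)| < 3/20, i.e. |x - (-4)| < 3/20 / 2 = 3/40.
So any delta <= 3/40 works. Conversely, if delta > 3/40, then x = -4 + 3/40 satisfies |x - (-4)| = 3/40 < delta but |f(x) - f(-4)| = 2 * 3/40 = 3/20, which is not < 3/20; so no larger delta works.
Hence the largest such delta is 3/40.

3/40


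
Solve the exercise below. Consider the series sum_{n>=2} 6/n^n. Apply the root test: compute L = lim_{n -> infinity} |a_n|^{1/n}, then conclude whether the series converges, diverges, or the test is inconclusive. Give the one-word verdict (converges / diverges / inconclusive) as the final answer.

Let a_n denote the general term. Form |a_n|^(1/n) and simplify:
|a_n|^(1/n) = 6^(1/n)/n
Take the limit as n -> infinity: L = 0.
Since L = 0 < 1, the root test implies convergence.

converges


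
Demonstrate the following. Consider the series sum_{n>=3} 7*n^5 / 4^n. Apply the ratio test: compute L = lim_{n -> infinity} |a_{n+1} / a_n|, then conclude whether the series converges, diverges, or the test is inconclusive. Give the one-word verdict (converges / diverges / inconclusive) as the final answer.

Let a_n denote the general term. Form the ratio a_{n+1}/a_n and simplify:
a_{n+1}/a_n = (n + 1)^5/(4*n^5)
Take the limit as n -> infinity: L = 1/4.
Since L = 1/4 < 1, the ratio test implies the series converges.

converges


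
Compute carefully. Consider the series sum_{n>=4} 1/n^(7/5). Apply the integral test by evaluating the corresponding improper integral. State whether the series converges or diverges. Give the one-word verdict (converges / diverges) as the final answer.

Let f(x) = x^(-7/5). Then f is positive, continuous, and decreasing on [4, infinity), so the integral test applies.
Compute the improper integral int_{4}^infinity f(x) dx:
  antiderivative F(x) = -5/(2*x^(2/5)).
  As x -> infinity, F(x) -> 0 (since p = 7/5 > 1).
  So int = F(infinity) - F(4) = 0 - (-5*2^(1/5)/4) = 5*2^(1/5)/4.
  Finite, so by the integral test, the series converges.

converges


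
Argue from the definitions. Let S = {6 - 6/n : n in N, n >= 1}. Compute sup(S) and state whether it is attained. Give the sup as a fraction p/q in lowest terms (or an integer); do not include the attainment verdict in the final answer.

Analysis:
- Values: 0, 3, 4, 9/2, ... strictly increasing.
- Minimum is 0 (n=1); inf = 0 (attained).
- 6 - 6/n -> 6 from below; sup = 6, not attained.
Conclusion: sup(S) = 6, not attained in S.

6


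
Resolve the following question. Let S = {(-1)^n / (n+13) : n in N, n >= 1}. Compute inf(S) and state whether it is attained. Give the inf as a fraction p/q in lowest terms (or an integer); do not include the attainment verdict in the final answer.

Analysis:
- Values: -1/14, 1/15, -1/16, 1/17, -1/18, ...
- Positive terms (even n): 1/(2+13), 1/(4+13), ... decreasing -> max = 1/15 (n=2).
- Negative terms (odd n): -1/(1+13), -1/(3+13), ... increasing -> min = -1/14 (n=1).
- So sup = 1/15 (attained at n=2); inf = -1/14 (attained at n=1).
Conclusion: inf(S) = -1/14, attained in S.

-1/14


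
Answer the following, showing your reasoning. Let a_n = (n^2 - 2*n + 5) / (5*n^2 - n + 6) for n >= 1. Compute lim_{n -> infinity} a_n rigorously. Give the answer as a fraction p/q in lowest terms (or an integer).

Divide numerator and denominator by n^2, the highest power:
numerator / n^2 = 1 - 2/n + 5/n^2
denominator / n^2 = 5 - 1/n + 6/n^2
As n -> infinity, all terms of the form c/n^k (k >= 1) tend to 0.
So numerator / n^2 -> 1 and denominator / n^2 -> 5.
Therefore lim a_n = 1/5.

1/5


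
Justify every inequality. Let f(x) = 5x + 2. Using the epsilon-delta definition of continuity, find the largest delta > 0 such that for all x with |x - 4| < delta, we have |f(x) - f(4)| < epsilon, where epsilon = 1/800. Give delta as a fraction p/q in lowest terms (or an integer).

We compute f(4) = 5*(4) + 2 = 22.
|f(x) - f(4)| = |5x + 2 - (22)| = |5(x - 4)| = 5|x - 4|.
We need 5|x - 4| < 1/800, i.e. |x - 4| < 1/800 / 5 = 1/4000.
So any delta <= 1/4000 works. Conversely, if delta > 1/4000, then x = 4 + 1/4000 satisfies |x - 4| = 1/4000 < delta but |f(x) - f(4)| = 5 * 1/4000 = 1/800, which is not < 1/800; so no larger delta works.
Hence the largest such delta is 1/4000.

1/4000


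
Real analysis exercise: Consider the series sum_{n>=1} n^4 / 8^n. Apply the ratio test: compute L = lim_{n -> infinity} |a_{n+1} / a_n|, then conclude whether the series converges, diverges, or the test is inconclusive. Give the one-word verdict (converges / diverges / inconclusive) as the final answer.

Let a_n denote the general term. Form the ratio a_{n+1}/a_n and simplify:
a_{n+1}/a_n = (n + 1)^4/(8*n^4)
Take the limit as n -> infinity: L = 1/8.
Since L = 1/8 < 1, the ratio test implies the series converges.

converges


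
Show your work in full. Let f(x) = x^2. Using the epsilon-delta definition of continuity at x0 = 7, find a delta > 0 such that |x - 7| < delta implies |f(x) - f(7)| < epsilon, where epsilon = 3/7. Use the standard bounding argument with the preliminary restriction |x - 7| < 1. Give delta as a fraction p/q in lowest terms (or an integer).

Factor: |x^2 - (7)^2| = |x - 7| * |x + 7|.
Impose |x - 7| < 1 first. Then |x + 7| = |(x - 7) + 2*(7)| <= |x - 7| + 2*|7| < 1 + 14 = 15.
So |x^2 - (7)^2| < delta * 15.
We need delta * 15 <= 3/7, i.e. delta <= 3/7/15 = 1/35.
Since 1/35 < 1, this is tighter than 1; take delta = 1/35.
So delta = 1/35 works.

1/35


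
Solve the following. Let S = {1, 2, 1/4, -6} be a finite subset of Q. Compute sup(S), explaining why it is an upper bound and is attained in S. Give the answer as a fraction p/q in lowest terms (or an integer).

S is finite, so sup(S) = max(S).
Sorted decreasing:
2, 1, 1/4, -6
The extremum is 2.
For every x in S, x <= 2. And 2 is in S, so it is attained.
Therefore sup(S) = 2.

2


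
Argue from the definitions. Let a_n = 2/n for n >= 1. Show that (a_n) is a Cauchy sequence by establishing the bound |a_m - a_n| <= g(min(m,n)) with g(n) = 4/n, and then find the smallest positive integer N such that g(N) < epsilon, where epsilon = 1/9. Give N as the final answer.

For any m, n >= 1, by the triangle inequality:
|a_m - a_n| = |2/m - 2/n| <= 2*1/m + 2*1/n <= 4/min(m,n).
So g(n) = 4/n bounds the Cauchy difference. Since g(n) -> 0, (a_n) is Cauchy.
Now solve g(N) < 1/9: 4/N < 1/9 <=> N > 4 / (1/9) = 36.
The smallest integer strictly greater than 36 is N = 37.
Check: g(37) = 4/37 = 4/37 < 1/9; g(36) = 1/9 >= 1/9. So N = 37.

37


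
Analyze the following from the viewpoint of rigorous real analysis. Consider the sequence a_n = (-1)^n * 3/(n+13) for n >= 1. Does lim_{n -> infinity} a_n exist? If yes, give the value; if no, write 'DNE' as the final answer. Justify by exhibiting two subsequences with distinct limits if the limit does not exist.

Examine the behaviour of a_n along subsequences.
Even-n subsequence a_{2k} = 3/(2k+13) -> 0. Odd-n subsequence a_{2k+1} = -3/(2k+14) -> 0. Both tend to 0, which suggests the limit is 0; verify directly.
|a_n - 0| = 3/(n+13) < 3/n for every n >= 1.
Given epsilon > 0, choose a positive integer N > 3/epsilon. Then for all n >= N, |a_n| < 3/n <= 3/N < epsilon.
So by the definition of the limit, lim a_n exists and equals 0.

0


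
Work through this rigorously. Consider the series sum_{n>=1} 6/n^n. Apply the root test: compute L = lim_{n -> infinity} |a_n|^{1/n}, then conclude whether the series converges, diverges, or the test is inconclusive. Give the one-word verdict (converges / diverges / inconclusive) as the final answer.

Let a_n denote the general term. Form |a_n|^(1/n) and simplify:
|a_n|^(1/n) = 6^(1/n)/n
Take the limit as n -> infinity: L = 0.
Since L = 0 < 1, the root test implies convergence.

converges


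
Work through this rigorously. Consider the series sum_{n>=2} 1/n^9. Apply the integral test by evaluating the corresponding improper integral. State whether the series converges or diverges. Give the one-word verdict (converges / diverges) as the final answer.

Let f(x) = x^(-9). Then f is positive, continuous, and decreasing on [2, infinity), so the integral test applies.
Compute the improper integral int_{2}^infinity f(x) dx:
  antiderivative F(x) = -1/(8*x^8).
  As x -> infinity, F(x) -> 0 (since p = 9 > 1).
  So int = F(infinity) - F(2) = 0 - (-1/2048) = 1/2048.
  Finite, so by the integral test, the series converges.

converges


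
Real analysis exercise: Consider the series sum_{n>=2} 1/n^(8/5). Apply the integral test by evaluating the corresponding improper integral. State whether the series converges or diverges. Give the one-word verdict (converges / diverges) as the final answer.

Let f(x) = x^(-8/5). Then f is positive, continuous, and decreasing on [2, infinity), so the integral test applies.
Compute the improper integral int_{2}^infinity f(x) dx:
  antiderivative F(x) = -5/(3*x^(3/5)).
  As x -> infinity, F(x) -> 0 (since p = 8/5 > 1).
  So int = F(infinity) - F(2) = 0 - (-5*2^(2/5)/6) = 5*2^(2/5)/6.
  Finite, so by the integral test, the series converges.

converges


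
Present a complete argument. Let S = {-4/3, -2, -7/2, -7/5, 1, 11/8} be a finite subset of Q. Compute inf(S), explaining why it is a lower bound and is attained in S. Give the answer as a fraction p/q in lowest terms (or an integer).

S is finite, so inf(S) = min(S).
Sorted increasing:
-7/2, -2, -7/5, -4/3, 1, 11/8
The extremum is -7/2.
For every x in S, x >= -7/2. And -7/2 is in S, so it is attained.
Therefore inf(S) = -7/2.

-7/2


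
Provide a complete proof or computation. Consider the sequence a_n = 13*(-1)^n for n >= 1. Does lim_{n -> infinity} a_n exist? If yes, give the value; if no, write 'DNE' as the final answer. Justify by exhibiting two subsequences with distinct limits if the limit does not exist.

Examine the behaviour of a_n along subsequences.
Even-n subsequence a_{2k} = 13 -> 13. Odd-n subsequence a_{2k+1} = -13 -> -13.
Since these two subsequential limits are 13 and -13, distinct, the full sequence cannot converge (a convergent sequence has all subsequences tending to the same limit). So lim a_n does not exist.

DNE


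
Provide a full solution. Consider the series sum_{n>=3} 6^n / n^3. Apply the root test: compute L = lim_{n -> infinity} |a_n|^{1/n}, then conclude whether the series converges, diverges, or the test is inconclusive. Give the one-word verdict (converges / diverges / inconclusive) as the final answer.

Let a_n denote the general term. Form |a_n|^(1/n) and simplify:
|a_n|^(1/n) = 6/n^(3/n)
Take the limit as n -> infinity: L = 6.
Since L = 6 > 1, the root test implies divergence.

diverges


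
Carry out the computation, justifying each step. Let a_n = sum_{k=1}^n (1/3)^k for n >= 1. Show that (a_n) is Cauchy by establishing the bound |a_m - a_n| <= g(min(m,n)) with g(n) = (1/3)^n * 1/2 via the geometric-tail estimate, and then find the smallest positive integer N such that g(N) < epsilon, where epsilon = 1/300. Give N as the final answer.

For m > n >= 1: |a_m - a_n| = sum_{k=n+1}^m (1/3)^k < sum_{k=n+1}^infinity (1/3)^k = (1/3)^(n+1) / (1 - 1/3) = (1/3)^n * (1/3) * (3/2) = (1/3)^n * 1/2.
So g(n) = (1/3)^n / 2. Since g(n) -> 0, (a_n) is Cauchy.
Now solve g(N) < 1/300: (1/3)^N / 2 < 1/300 <=> 3^N > 1 / (2 * 1/300) = 150.
Check powers of 3: 3^4 = 81 <= 150, 3^5 = 243 > 150.
So the smallest such N is 5. Check: g(5) = 1/(2 * 243) = 1/486 < 1/300.

5


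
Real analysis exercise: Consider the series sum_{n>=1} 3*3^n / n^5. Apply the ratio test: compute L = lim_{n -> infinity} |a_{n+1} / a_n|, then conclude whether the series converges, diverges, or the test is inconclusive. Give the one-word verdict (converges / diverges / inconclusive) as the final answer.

Let a_n denote the general term. Form the ratio a_{n+1}/a_n and simplify:
a_{n+1}/a_n = 3*n^5/(n + 1)^5
Take the limit as n -> infinity: L = 3.
Since L = 3 > 1 (or L = infinity), the ratio test implies the series diverges.

diverges


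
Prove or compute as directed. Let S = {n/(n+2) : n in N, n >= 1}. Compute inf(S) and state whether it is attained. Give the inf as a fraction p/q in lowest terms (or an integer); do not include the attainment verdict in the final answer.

Analysis:
- Values: 1/3, 1/2, 3/5, 2/3, ... strictly increasing.
- Minimum is 1/3 (n=1); inf = 1/3 (attained).
- n/(n+2) = 1 - 2/(n+2) -> 1 from below as n -> infinity, and never equals 1.
- So sup = 1 (not attained).
Conclusion: inf(S) = 1/3, attained in S.

1/3


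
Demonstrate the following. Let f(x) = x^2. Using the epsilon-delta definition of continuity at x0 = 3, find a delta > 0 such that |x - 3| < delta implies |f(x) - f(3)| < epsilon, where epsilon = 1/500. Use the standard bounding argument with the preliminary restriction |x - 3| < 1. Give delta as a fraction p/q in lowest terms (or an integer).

Factor: |x^2 - (3)^2| = |x - 3| * |x + 3|.
Impose |x - 3| < 1 first. Then |x + 3| = |(x - 3) + 2*(3)| <= |x - 3| + 2*|3| < 1 + 6 = 7.
So |x^2 - (3)^2| < delta * 7.
We need delta * 7 <= 1/500, i.e. delta <= 1/500/7 = 1/3500.
Since 1/3500 < 1, this is tighter than 1; take delta = 1/3500.
So delta = 1/3500 works.

1/3500


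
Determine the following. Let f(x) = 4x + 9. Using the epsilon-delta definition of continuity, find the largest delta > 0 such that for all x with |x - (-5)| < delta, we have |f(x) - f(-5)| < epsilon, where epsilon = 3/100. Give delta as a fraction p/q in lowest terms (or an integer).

We compute f(-5) = 4*(-5) + 9 = -11.
|f(x) - f(-5)| = |4x + 9 - (-11)| = |4(x - (-5))| = 4|x - (-5)|.
We need 4|x - (-5)| < 3/100, i.e. |x - (-5)| < 3/100 / 4 = 3/400.
So any delta <= 3/400 works. Conversely, if delta > 3/400, then x = -5 + 3/400 satisfies |x - (-5)| = 3/400 < delta but |f(x) - f(-5)| = 4 * 3/400 = 3/100, which is not < 3/100; so no larger delta works.
Hence the largest such delta is 3/400.

3/400


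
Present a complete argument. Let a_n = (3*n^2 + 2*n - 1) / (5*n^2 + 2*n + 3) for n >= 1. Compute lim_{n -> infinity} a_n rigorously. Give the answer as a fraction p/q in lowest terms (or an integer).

Divide numerator and denominator by n^2, the highest power:
numerator / n^2 = 3 + 2/n - 1/n^2
denominator / n^2 = 5 + 2/n + 3/n^2
As n -> infinity, all terms of the form c/n^k (k >= 1) tend to 0.
So numerator / n^2 -> 3 and denominator / n^2 -> 5.
Therefore lim a_n = 3/5.

3/5


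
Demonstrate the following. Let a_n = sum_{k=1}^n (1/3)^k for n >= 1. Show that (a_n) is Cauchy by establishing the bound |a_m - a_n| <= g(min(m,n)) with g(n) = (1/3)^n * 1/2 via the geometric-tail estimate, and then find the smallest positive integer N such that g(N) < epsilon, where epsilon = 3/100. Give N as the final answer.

For m > n >= 1: |a_m - a_n| = sum_{k=n+1}^m (1/3)^k < sum_{k=n+1}^infinity (1/3)^k = (1/3)^(n+1) / (1 - 1/3) = (1/3)^n * (1/3) * (3/2) = (1/3)^n * 1/2.
So g(n) = (1/3)^n / 2. Since g(n) -> 0, (a_n) is Cauchy.
Now solve g(N) < 3/100: (1/3)^N / 2 < 3/100 <=> 3^N > 1 / (2 * 3/100) = 50/3.
Check powers of 3: 3^2 = 9 <= 50/3, 3^3 = 27 > 50/3.
So the smallest such N is 3. Check: g(3) = 1/(2 * 27) = 1/54 < 3/100.

3


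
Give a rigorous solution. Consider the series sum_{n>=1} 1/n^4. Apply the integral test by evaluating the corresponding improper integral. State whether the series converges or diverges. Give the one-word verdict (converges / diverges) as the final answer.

Let f(x) = x^(-4). Then f is positive, continuous, and decreasing on [1, infinity), so the integral test applies.
Compute the improper integral int_{1}^infinity f(x) dx:
  antiderivative F(x) = -1/(3*x^3).
  As x -> infinity, F(x) -> 0 (since p = 4 > 1).
  So int = F(infinity) - F(1) = 0 - (-1/3) = 1/3.
  Finite, so by the integral test, the series converges.

converges


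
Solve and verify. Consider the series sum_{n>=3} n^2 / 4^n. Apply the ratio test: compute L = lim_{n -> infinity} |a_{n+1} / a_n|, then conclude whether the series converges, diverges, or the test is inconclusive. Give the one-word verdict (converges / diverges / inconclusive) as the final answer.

Let a_n denote the general term. Form the ratio a_{n+1}/a_n and simplify:
a_{n+1}/a_n = (n + 1)^2/(4*n^2)
Take the limit as n -> infinity: L = 1/4.
Since L = 1/4 < 1, the ratio test implies the series converges.

converges


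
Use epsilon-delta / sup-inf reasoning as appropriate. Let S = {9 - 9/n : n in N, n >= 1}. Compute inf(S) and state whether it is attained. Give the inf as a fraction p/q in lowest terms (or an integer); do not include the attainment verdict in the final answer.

Analysis:
- Values: 0, 9/2, 6, 27/4, ... strictly increasing.
- Minimum is 0 (n=1); inf = 0 (attained).
- 9 - 9/n -> 9 from below; sup = 9, not attained.
Conclusion: inf(S) = 0, attained in S.

0


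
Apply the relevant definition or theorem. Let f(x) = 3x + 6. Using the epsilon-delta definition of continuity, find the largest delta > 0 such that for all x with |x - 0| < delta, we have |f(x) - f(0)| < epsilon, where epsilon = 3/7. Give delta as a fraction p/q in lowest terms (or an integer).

We compute f(0) = 3*(0) + 6 = 6.
|f(x) - f(0)| = |3x + 6 - (6)| = |3(x - 0)| = 3|x - 0|.
We need 3|x - 0| < 3/7, i.e. |x - 0| < 3/7 / 3 = 1/7.
So any delta <= 1/7 works. Conversely, if delta > 1/7, then x = 0 + 1/7 satisfies |x - 0| = 1/7 < delta but |f(x) - f(0)| = 3 * 1/7 = 3/7, which is not < 3/7; so no larger delta works.
Hence the largest such delta is 1/7.

1/7


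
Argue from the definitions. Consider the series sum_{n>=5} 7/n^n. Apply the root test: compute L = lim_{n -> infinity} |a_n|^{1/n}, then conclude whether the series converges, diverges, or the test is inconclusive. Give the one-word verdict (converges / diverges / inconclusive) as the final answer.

Let a_n denote the general term. Form |a_n|^(1/n) and simplify:
|a_n|^(1/n) = 7^(1/n)/n
Take the limit as n -> infinity: L = 0.
Since L = 0 < 1, the root test implies convergence.

converges


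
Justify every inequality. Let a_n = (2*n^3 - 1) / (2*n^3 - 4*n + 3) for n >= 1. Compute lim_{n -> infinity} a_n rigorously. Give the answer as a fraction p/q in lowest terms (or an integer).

Divide numerator and denominator by n^3, the highest power:
numerator / n^3 = 2 - 1/n^3
denominator / n^3 = 2 - 4/n^2 + 3/n^3
As n -> infinity, all terms of the form c/n^k (k >= 1) tend to 0.
So numerator / n^3 -> 2 and denominator / n^3 -> 2.
Therefore lim a_n = 1.

1


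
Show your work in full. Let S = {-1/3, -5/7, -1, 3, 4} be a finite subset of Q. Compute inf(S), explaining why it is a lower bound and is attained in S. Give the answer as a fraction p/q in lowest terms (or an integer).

S is finite, so inf(S) = min(S).
Sorted increasing:
-1, -5/7, -1/3, 3, 4
The extremum is -1.
For every x in S, x >= -1. And -1 is in S, so it is attained.
Therefore inf(S) = -1.

-1


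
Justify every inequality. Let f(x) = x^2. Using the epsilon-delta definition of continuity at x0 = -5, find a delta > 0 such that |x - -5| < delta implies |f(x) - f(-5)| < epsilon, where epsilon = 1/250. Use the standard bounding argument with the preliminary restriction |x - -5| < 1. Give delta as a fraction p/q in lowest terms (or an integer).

Factor: |x^2 - (-5)^2| = |x - -5| * |x + -5|.
Impose |x - -5| < 1 first. Then |x + -5| = |(x - -5) + 2*(-5)| <= |x - -5| + 2*|-5| < 1 + 10 = 11.
So |x^2 - (-5)^2| < delta * 11.
We need delta * 11 <= 1/250, i.e. delta <= 1/250/11 = 1/2750.
Since 1/2750 < 1, this is tighter than 1; take delta = 1/2750.
So delta = 1/2750 works.

1/2750


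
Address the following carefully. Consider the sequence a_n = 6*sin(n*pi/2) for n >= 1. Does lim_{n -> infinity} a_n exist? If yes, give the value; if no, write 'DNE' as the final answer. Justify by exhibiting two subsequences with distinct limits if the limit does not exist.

Examine the behaviour of a_n along subsequences.
a_{4k+1} = 6*sin(pi/2 + 2k*pi) = 6 -> 6. a_{4k+3} = 6*sin(3pi/2 + 2k*pi) = -6 -> -6.
Since these two subsequential limits are 6 and -6, distinct, the full sequence cannot converge (a convergent sequence has all subsequences tending to the same limit). So lim a_n does not exist.

DNE


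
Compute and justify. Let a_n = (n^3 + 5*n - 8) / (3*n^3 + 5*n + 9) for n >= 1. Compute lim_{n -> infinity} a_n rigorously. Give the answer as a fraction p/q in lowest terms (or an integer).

Divide numerator and denominator by n^3, the highest power:
numerator / n^3 = 1 + 5/n^2 - 8/n^3
denominator / n^3 = 3 + 5/n^2 + 9/n^3
As n -> infinity, all terms of the form c/n^k (k >= 1) tend to 0.
So numerator / n^3 -> 1 and denominator / n^3 -> 3.
Therefore lim a_n = 1/3.

1/3


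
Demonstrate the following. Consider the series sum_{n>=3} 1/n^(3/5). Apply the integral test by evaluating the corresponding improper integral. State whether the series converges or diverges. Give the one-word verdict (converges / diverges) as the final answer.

Let f(x) = x^(-3/5). Then f is positive, continuous, and decreasing on [3, infinity), so the integral test applies.
Compute the improper integral int_{3}^infinity f(x) dx:
  antiderivative F(x) = 5*x^(2/5)/2.
  As x -> infinity, F(x) -> infinity (since p = 3/5 < 1).
  So the integral diverges. By the integral test, the series diverges.

diverges


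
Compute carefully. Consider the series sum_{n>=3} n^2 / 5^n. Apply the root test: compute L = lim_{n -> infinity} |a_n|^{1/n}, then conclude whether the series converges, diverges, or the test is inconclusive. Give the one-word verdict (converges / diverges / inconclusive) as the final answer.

Let a_n denote the general term. Form |a_n|^(1/n) and simplify:
|a_n|^(1/n) = n^(2/n)/5
Take the limit as n -> infinity: L = 1/5.
Since L = 1/5 < 1, the root test implies convergence.

converges


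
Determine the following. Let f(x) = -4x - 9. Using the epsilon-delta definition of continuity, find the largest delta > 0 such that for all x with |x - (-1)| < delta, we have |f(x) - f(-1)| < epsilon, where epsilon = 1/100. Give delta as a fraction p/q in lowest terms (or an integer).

We compute f(-1) = -4*(-1) - 9 = -5.
|f(x) - f(-1)| = |-4x - 9 - (-5)| = |-4(x - (-1))| = 4|x - (-1)|.
We need 4|x - (-1)| < 1/100, i.e. |x - (-1)| < 1/100 / 4 = 1/400.
So any delta <= 1/400 works. Conversely, if delta > 1/400, then x = -1 + 1/400 satisfies |x - (-1)| = 1/400 < delta but |f(x) - f(-1)| = 4 * 1/400 = 1/100, which is not < 1/100; so no larger delta works.
Hence the largest such delta is 1/400.

1/400


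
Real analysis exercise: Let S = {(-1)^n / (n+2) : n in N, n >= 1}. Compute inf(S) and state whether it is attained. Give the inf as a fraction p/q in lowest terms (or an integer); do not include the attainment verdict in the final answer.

Analysis:
- Values: -1/3, 1/4, -1/5, 1/6, -1/7, ...
- Positive terms (even n): 1/(2+2), 1/(4+2), ... decreasing -> max = 1/4 (n=2).
- Negative terms (odd n): -1/(1+2), -1/(3+2), ... increasing -> min = -1/3 (n=1).
- So sup = 1/4 (attained at n=2); inf = -1/3 (attained at n=1).
Conclusion: inf(S) = -1/3, attained in S.

-1/3


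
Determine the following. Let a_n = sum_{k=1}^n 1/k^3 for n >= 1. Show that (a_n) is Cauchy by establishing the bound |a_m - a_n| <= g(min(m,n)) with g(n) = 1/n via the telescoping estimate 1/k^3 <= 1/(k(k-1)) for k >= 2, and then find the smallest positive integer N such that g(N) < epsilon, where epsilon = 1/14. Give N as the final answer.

For m > n >= 1: |a_m - a_n| = sum_{k=n+1}^m 1/k^3.
Use 1/k^3 <= 1/(k(k-1)) = 1/(k-1) - 1/k for k >= 2 (which holds since k^3 >= k^2 >= k(k-1) for k >= 2):
sum_{k=n+1}^m 1/k^3 <= sum_{k=n+1}^m (1/(k-1) - 1/k) = 1/n - 1/m <= 1/n.
By symmetry the same bound holds with n,m swapped, so |a_m - a_n| <= 1/min(m,n) = g(min(m,n)). Since g(n) -> 0, (a_n) is Cauchy.
Now solve g(N) < 1/14: 1/N < 1/14 <=> N > 1/(1/14) = 14.
The smallest integer strictly greater than 14 is N = 15.
Check: g(15) = 1/15 < 1/14; g(14) = 1/14 >= 1/14. So N = 15.

15


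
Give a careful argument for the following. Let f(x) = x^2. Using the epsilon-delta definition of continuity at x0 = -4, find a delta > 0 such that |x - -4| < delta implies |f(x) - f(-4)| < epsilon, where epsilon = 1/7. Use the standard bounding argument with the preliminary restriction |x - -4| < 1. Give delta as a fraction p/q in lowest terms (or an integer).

Factor: |x^2 - (-4)^2| = |x - -4| * |x + -4|.
Impose |x - -4| < 1 first. Then |x + -4| = |(x - -4) + 2*(-4)| <= |x - -4| + 2*|-4| < 1 + 8 = 9.
So |x^2 - (-4)^2| < delta * 9.
We need delta * 9 <= 1/7, i.e. delta <= 1/7/9 = 1/63.
Since 1/63 < 1, this is tighter than 1; take delta = 1/63.
So delta = 1/63 works.

1/63


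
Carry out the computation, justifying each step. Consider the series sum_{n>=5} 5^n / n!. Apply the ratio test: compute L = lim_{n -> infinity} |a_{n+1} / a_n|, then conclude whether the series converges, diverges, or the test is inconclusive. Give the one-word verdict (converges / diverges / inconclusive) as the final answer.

Let a_n denote the general term. Form the ratio a_{n+1}/a_n and simplify:
a_{n+1}/a_n = 5/(n + 1)
Take the limit as n -> infinity: L = 0.
Since L = 0 < 1, the ratio test implies the series converges.

converges


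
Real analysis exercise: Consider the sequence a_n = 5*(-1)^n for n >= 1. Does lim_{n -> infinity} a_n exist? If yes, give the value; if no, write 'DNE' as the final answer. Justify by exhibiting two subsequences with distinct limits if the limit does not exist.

Examine the behaviour of a_n along subsequences.
Even-n subsequence a_{2k} = 5 -> 5. Odd-n subsequence a_{2k+1} = -5 -> -5.
Since these two subsequential limits are 5 and -5, distinct, the full sequence cannot converge (a convergent sequence has all subsequences tending to the same limit). So lim a_n does not exist.

DNE


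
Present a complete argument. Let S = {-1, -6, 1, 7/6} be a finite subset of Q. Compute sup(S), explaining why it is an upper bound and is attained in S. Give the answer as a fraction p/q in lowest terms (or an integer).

S is finite, so sup(S) = max(S).
Sorted decreasing:
7/6, 1, -1, -6
The extremum is 7/6.
For every x in S, x <= 7/6. And 7/6 is in S, so it is attained.
Therefore sup(S) = 7/6.

7/6


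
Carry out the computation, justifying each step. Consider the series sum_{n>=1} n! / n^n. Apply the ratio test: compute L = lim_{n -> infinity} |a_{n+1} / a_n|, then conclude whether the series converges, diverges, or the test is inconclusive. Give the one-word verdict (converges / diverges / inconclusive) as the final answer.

Let a_n denote the general term. Form the ratio a_{n+1}/a_n and simplify:
a_{n+1}/a_n = (n/(n + 1))^n
Take the limit as n -> infinity: L = exp(-1).
Since L = exp(-1) < 1, the ratio test implies the series converges.

converges


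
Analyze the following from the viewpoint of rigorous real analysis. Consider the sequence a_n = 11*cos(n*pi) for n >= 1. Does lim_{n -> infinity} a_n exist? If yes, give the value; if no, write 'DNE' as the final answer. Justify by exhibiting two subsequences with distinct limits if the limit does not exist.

Examine the behaviour of a_n along subsequences.
cos(n*pi) = (-1)^n, so a_n = 11*(-1)^n. a_{2k} = 11 -> 11. a_{2k+1} = -11 -> -11.
Since these two subsequential limits are 11 and -11, distinct, the full sequence cannot converge (a convergent sequence has all subsequences tending to the same limit). So lim a_n does not exist.

DNE


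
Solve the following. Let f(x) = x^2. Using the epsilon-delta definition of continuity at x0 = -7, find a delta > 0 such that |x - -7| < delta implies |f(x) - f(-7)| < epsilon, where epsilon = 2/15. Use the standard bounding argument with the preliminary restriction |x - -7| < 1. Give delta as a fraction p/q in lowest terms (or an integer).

Factor: |x^2 - (-7)^2| = |x - -7| * |x + -7|.
Impose |x - -7| < 1 first. Then |x + -7| = |(x - -7) + 2*(-7)| <= |x - -7| + 2*|-7| < 1 + 14 = 15.
So |x^2 - (-7)^2| < delta * 15.
We need delta * 15 <= 2/15, i.e. delta <= 2/15/15 = 2/225.
Since 2/225 < 1, this is tighter than 1; take delta = 2/225.
So delta = 2/225 works.

2/225


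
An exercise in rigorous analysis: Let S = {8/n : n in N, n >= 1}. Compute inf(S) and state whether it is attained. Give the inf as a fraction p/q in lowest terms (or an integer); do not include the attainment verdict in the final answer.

Analysis:
- Values: 8, 4, 8/3, 2, ... strictly decreasing.
- The maximum is 8 (n=1); sup = 8 (attained).
- The set is bounded below by 0; 8/n -> 0 so 0 is the greatest lower bound.
- 0 is not in the set, so inf = 0 is not attained.
Conclusion: inf(S) = 0, not attained in S.

0


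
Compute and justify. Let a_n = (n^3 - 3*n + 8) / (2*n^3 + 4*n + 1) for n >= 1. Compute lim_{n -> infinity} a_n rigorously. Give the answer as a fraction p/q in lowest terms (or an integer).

Divide numerator and denominator by n^3, the highest power:
numerator / n^3 = 1 - 3/n^2 + 8/n^3
denominator / n^3 = 2 + 4/n^2 + n^(-3)
As n -> infinity, all terms of the form c/n^k (k >= 1) tend to 0.
So numerator / n^3 -> 1 and denominator / n^3 -> 2.
Therefore lim a_n = 1/2.

1/2


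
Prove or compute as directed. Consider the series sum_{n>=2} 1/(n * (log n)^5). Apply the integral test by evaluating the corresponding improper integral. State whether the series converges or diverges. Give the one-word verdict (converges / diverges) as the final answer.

Let f(x) = 1/(x*log(x)^5). Then f is positive, continuous, and decreasing on [2, infinity), so the integral test applies.
Compute the improper integral int_{2}^infinity f(x) dx:
  antiderivative F(x) = -1/(4*log(x)^4).
  F(x) -> 0 as x -> infinity.  int = 0 - F(2) = 1/(4*log(2)^4) < infinity. By the integral test, the series converges.

converges


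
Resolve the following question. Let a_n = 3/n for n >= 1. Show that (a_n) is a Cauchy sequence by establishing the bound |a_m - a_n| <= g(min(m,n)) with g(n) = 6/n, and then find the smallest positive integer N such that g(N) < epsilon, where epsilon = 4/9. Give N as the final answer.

For any m, n >= 1, by the triangle inequality:
|a_m - a_n| = |3/m - 3/n| <= 3*1/m + 3*1/n <= 6/min(m,n).
So g(n) = 6/n bounds the Cauchy difference. Since g(n) -> 0, (a_n) is Cauchy.
Now solve g(N) < 4/9: 6/N < 4/9 <=> N > 6 / (4/9) = 27/2.
The smallest integer strictly greater than 27/2 is N = 14.
Check: g(14) = 6/14 = 3/7 < 4/9; g(13) = 6/13 >= 4/9. So N = 14.

14


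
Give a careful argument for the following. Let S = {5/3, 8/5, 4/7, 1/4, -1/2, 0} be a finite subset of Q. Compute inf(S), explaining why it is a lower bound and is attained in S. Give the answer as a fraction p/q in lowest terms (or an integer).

S is finite, so inf(S) = min(S).
Sorted increasing:
-1/2, 0, 1/4, 4/7, 8/5, 5/3
The extremum is -1/2.
For every x in S, x >= -1/2. And -1/2 is in S, so it is attained.
Therefore inf(S) = -1/2.

-1/2


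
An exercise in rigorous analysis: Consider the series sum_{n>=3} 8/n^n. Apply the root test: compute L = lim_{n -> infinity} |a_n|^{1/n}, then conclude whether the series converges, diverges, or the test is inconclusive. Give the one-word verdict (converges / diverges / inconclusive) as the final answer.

Let a_n denote the general term. Form |a_n|^(1/n) and simplify:
|a_n|^(1/n) = 2^(3/n)/n
Take the limit as n -> infinity: L = 0.
Since L = 0 < 1, the root test implies convergence.

converges


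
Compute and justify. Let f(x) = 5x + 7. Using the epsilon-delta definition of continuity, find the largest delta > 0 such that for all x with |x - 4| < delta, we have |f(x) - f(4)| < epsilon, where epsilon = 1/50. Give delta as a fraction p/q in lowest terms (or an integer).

We compute f(4) = 5*(4) + 7 = 27.
|f(x) - f(4)| = |5x + 7 - (27)| = |5(x - 4)| = 5|x - 4|.
We need 5|x - 4| < 1/50, i.e. |x - 4| < 1/50 / 5 = 1/250.
So any delta <= 1/250 works. Conversely, if delta > 1/250, then x = 4 + 1/250 satisfies |x - 4| = 1/250 < delta but |f(x) - f(4)| = 5 * 1/250 = 1/50, which is not < 1/50; so no larger delta works.
Hence the largest such delta is 1/250.

1/250


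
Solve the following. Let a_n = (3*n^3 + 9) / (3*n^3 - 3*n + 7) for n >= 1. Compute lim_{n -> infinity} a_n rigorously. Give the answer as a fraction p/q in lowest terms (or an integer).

Divide numerator and denominator by n^3, the highest power:
numerator / n^3 = 3 + 9/n^3
denominator / n^3 = 3 - 3/n^2 + 7/n^3
As n -> infinity, all terms of the form c/n^k (k >= 1) tend to 0.
So numerator / n^3 -> 3 and denominator / n^3 -> 3.
Therefore lim a_n = 1.

1


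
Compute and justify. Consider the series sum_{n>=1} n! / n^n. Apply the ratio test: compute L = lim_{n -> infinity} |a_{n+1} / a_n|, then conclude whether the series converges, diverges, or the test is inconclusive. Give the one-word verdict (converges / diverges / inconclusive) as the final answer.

Let a_n denote the general term. Form the ratio a_{n+1}/a_n and simplify:
a_{n+1}/a_n = (n/(n + 1))^n
Take the limit as n -> infinity: L = exp(-1).
Since L = exp(-1) < 1, the ratio test implies the series converges.

converges


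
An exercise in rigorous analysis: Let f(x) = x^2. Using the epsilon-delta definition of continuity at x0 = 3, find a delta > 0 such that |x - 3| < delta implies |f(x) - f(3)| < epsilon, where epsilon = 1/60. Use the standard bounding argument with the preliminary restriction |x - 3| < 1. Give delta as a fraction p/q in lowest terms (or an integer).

Factor: |x^2 - (3)^2| = |x - 3| * |x + 3|.
Impose |x - 3| < 1 first. Then |x + 3| = |(x - 3) + 2*(3)| <= |x - 3| + 2*|3| < 1 + 6 = 7.
So |x^2 - (3)^2| < delta * 7.
We need delta * 7 <= 1/60, i.e. delta <= 1/60/7 = 1/420.
Since 1/420 < 1, this is tighter than 1; take delta = 1/420.
So delta = 1/420 works.

1/420


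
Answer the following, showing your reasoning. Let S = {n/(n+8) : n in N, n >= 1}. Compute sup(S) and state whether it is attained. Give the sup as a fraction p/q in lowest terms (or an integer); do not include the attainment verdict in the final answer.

Analysis:
- Values: 1/9, 1/5, 3/11, 1/3, ... strictly increasing.
- Minimum is 1/9 (n=1); inf = 1/9 (attained).
- n/(n+8) = 1 - 8/(n+8) -> 1 from below as n -> infinity, and never equals 1.
- So sup = 1 (not attained).
Conclusion: sup(S) = 1, not attained in S.

1


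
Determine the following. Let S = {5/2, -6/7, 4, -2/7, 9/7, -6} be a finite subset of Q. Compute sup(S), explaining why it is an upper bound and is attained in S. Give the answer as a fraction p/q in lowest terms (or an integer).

S is finite, so sup(S) = max(S).
Sorted decreasing:
4, 5/2, 9/7, -2/7, -6/7, -6
The extremum is 4.
For every x in S, x <= 4. And 4 is in S, so it is attained.
Therefore sup(S) = 4.

4


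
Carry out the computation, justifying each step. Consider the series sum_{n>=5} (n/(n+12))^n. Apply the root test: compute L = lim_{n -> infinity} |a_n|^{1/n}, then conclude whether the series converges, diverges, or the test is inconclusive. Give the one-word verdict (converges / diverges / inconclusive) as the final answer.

Let a_n denote the general term. Form |a_n|^(1/n) and simplify:
|a_n|^(1/n) = n/(n + 12)
Take the limit as n -> infinity: L = 1.
Since L = 1, the root test is inconclusive. (In fact a_n = (n/(n+12))^n -> e^(-12) != 0, so the nth-term test shows divergence; but the root test itself gives no conclusion.)

inconclusive


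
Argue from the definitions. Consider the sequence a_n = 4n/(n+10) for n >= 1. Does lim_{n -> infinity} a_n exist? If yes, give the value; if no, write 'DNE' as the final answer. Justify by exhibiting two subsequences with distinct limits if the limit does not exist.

Examine the behaviour of a_n along subsequences.
Even-n subsequence a_{2k} = 4(2k)/(2k+10) -> 4. Odd-n subsequence a_{2k+1} = 4(2k+1)/(2k+11) -> 4. Both tend to 4, which suggests the limit is 4; verify directly.
|a_n - 4| = |4n - 4(n+10)| / (n+10) = 40/(n+10) < 40/n for every n >= 1.
Given epsilon > 0, choose a positive integer N > 40/epsilon. Then for all n >= N, |a_n - 4| < 40/n <= 40/N < epsilon.
So by the definition of the limit, lim a_n exists and equals 4.

4


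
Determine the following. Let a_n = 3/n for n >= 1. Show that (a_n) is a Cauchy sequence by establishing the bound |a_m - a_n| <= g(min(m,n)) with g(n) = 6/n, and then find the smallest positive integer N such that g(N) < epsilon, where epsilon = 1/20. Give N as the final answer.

For any m, n >= 1, by the triangle inequality:
|a_m - a_n| = |3/m - 3/n| <= 3*1/m + 3*1/n <= 6/min(m,n).
So g(n) = 6/n bounds the Cauchy difference. Since g(n) -> 0, (a_n) is Cauchy.
Now solve g(N) < 1/20: 6/N < 1/20 <=> N > 6 / (1/20) = 120.
The smallest integer strictly greater than 120 is N = 121.
Check: g(121) = 6/121 = 6/121 < 1/20; g(120) = 1/20 >= 1/20. So N = 121.

121
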